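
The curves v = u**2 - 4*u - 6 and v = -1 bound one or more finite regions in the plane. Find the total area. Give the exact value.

36

Set the curves equal: u**2 - 4*u - 6 = -1, so u**2 - 4*u - 5 = 0, which factors as (u - 5)*(u + 1) = 0. The curves meet at u = -1, 5.
On [-1, 5], v = -1 is on top; that piece has area ∫[-1,5] (-(u**2 - 4*u - 5)) du = 36.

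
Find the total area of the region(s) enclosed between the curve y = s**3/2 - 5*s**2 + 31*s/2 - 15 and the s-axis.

37/24

The curve meets the s-axis where s**3/2 - 5*s**2 + 31*s/2 - 15 = 0, i.e. (s - 5)*(s - 3)*(s - 2)/2 = 0, at s = 2, 3, 5.
On [2, 3] the curve lies above the axis; ∫[2,3] (s**3/2 - 5*s**2 + 31*s/2 - 15) ds = 5/24, giving area 5/24.
On [3, 5] the curve lies below the axis; ∫[3,5] (s**3/2 - 5*s**2 + 31*s/2 - 15) ds = -4/3, giving area 4/3.
Total area = 5/24 + 4/3 = 37/24.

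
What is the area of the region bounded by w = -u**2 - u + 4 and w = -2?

Set the curves equal: -u**2 - u + 4 = -2, so -u**2 - u + 6 = 0, which factors as -(u - 2)*(u + 3) = 0. The curves meet at u = -3, 2.
On [-3, 2], w = -u**2 - u + 4 is on top; that piece has area ∫[-3,2] (-u**2 - u + 6) du = 125/6.

125/6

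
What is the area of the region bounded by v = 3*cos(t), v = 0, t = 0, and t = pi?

6

The difference (3*cos(t)) - (0) = 3*cos(t) changes sign at t = pi/2 inside [0, pi], so split the integral there.
∫[0,pi/2] (3*cos(t)) dt = 3.
∫[pi/2,pi] (3*cos(t)) dt = -3; the area of that piece is 3.
Total area = 3 + 3 = 6.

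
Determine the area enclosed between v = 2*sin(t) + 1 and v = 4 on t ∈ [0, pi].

-4 + 3*pi

On [0, pi], (2*sin(t) + 1) - (4) = 2*sin(t) - 3 is ≤ 0 throughout, so the area is a single integral of |2*sin(t) - 3|.
∫[0,pi] (2*sin(t) - 3) dt = 4 - 3*pi; the area of that piece is -4 + 3*pi.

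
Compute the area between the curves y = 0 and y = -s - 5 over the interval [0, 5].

75/2

On [0, 5], (0) - (-s - 5) = s + 5 is ≥ 0 throughout, so the area is a single integral of |s + 5|.
∫[0,5] (s + 5) ds = 75/2.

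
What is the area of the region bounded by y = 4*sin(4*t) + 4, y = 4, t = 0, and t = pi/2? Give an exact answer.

The difference (4*sin(4*t) + 4) - (4) = 4*sin(4*t) changes sign at t = pi/4 inside [0, pi/2], so split the integral there.
∫[0,pi/4] (4*sin(4*t)) dt = 2.
∫[pi/4,pi/2] (4*sin(4*t)) dt = -2; the area of that piece is 2.
Total area = 2 + 2 = 4.

4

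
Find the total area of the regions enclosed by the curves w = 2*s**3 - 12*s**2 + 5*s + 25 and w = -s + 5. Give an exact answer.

Set the curves equal: 2*s**3 - 12*s**2 + 5*s + 25 = -s + 5, so 2*s**3 - 12*s**2 + 6*s + 20 = 0, which factors as 2*(s - 5)*(s - 2)*(s + 1) = 0. The curves meet at s = -1, 2, 5.
On [-1, 2], w = 2*s**3 - 12*s**2 + 5*s + 25 is on top; that piece has area ∫[-1,2] (2*s**3 - 12*s**2 + 6*s + 20) ds = 81/2.
On [2, 5], w = -s + 5 is on top; that piece has area ∫[2,5] (-(2*s**3 - 12*s**2 + 6*s + 20)) ds = 81/2.
Total enclosed area = 81/2 + 81/2 = 81.

81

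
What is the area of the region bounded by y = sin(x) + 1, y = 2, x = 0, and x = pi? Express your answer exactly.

On [0, pi], (sin(x) + 1) - (2) = sin(x) - 1 is ≤ 0 throughout, so the area is a single integral of |sin(x) - 1|.
∫[0,pi] (sin(x) - 1) dx = 2 - pi; the area of that piece is -2 + pi.

-2 + pi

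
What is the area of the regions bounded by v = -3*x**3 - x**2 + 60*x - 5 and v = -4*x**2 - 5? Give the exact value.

2521/4

Set the curves equal: -3*x**3 - x**2 + 60*x - 5 = -4*x**2 - 5, so -3*x**3 + 3*x**2 + 60*x = 0, which factors as -3*x*(x - 5)*(x + 4) = 0. The curves meet at x = -4, 0, 5.
On [-4, 0], v = -4*x**2 - 5 is on top; that piece has area ∫[-4,0] (-(-3*x**3 + 3*x**2 + 60*x)) dx = 224.
On [0, 5], v = -3*x**3 - x**2 + 60*x - 5 is on top; that piece has area ∫[0,5] (-3*x**3 + 3*x**2 + 60*x) dx = 1625/4.
Total enclosed area = 224 + 1625/4 = 2521/4.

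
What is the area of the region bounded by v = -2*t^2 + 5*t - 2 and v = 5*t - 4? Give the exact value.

Set the curves equal: -2*t^2 + 5*t - 2 = 5*t - 4, so -2*t^2 + 2 = 0, which factors as -2*(t - 1)*(t + 1) = 0. The curves meet at t = -1, 1.
On [-1, 1], v = -2*t^2 + 5*t - 2 is on top; that piece has area ∫[-1,1] (-2*t^2 + 2) dt = 8/3.

8/3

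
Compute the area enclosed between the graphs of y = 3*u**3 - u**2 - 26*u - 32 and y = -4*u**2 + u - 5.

Set the curves equal: 3*u**3 - u**2 - 26*u - 32 = -4*u**2 + u - 5, so 3*u**3 + 3*u**2 - 27*u - 27 = 0, which factors as 3*(u - 3)*(u + 1)*(u + 3) = 0. The curves meet at u = -3, -1, 3.
On [-3, -1], y = 3*u**3 - u**2 - 26*u - 32 is on top; that piece has area ∫[-3,-1] (3*u**3 + 3*u**2 - 27*u - 27) du = 20.
On [-1, 3], y = -4*u**2 + u - 5 is on top; that piece has area ∫[-1,3] (-(3*u**3 + 3*u**2 - 27*u - 27)) du = 128.
Total enclosed area = 20 + 128 = 148.

148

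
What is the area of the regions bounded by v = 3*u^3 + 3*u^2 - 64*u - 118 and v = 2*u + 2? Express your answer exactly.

Set the curves equal: 3*u^3 + 3*u^2 - 64*u - 118 = 2*u + 2, so 3*u^3 + 3*u^2 - 66*u - 120 = 0, which factors as 3*(u - 5)*(u + 2)*(u + 4) = 0. The curves meet at u = -4, -2, 5.
On [-4, -2], v = 3*u^3 + 3*u^2 - 64*u - 118 is on top; that piece has area ∫[-4,-2] (3*u^3 + 3*u^2 - 66*u - 120) du = 32.
On [-2, 5], v = 2*u + 2 is on top; that piece has area ∫[-2,5] (-(3*u^3 + 3*u^2 - 66*u - 120)) du = 3773/4.
Total enclosed area = 32 + 3773/4 = 3901/4.

3901/4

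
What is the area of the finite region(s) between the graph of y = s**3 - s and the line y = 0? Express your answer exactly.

1/2

The curve meets the s-axis where s**3 - s = 0, i.e. s*(s - 1)*(s + 1) = 0, at s = -1, 0, 1.
On [-1, 0] the curve lies above the axis; ∫[-1,0] (s**3 - s) ds = 1/4, giving area 1/4.
On [0, 1] the curve lies below the axis; ∫[0,1] (s**3 - s) ds = -1/4, giving area 1/4.
Total area = 1/4 + 1/4 = 1/2.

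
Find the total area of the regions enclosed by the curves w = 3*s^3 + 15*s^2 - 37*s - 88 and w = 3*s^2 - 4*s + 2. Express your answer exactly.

863/2

Set the curves equal: 3*s^3 + 15*s^2 - 37*s - 88 = 3*s^2 - 4*s + 2, so 3*s^3 + 12*s^2 - 33*s - 90 = 0, which factors as 3*(s - 3)*(s + 2)*(s + 5) = 0. The curves meet at s = -5, -2, 3.
On [-5, -2], w = 3*s^3 + 15*s^2 - 37*s - 88 is on top; that piece has area ∫[-5,-2] (3*s^3 + 12*s^2 - 33*s - 90) ds = 351/4.
On [-2, 3], w = 3*s^2 - 4*s + 2 is on top; that piece has area ∫[-2,3] (-(3*s^3 + 12*s^2 - 33*s - 90)) ds = 1375/4.
Total enclosed area = 351/4 + 1375/4 = 863/2.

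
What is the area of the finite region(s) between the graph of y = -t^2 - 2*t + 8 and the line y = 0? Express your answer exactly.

The curve meets the t-axis where -t^2 - 2*t + 8 = 0, i.e. -(t - 2)*(t + 4) = 0, at t = -4, 2.
On [-4, 2] the curve lies above the axis; ∫[-4,2] (-t^2 - 2*t + 8) dt = 36, giving area 36.

36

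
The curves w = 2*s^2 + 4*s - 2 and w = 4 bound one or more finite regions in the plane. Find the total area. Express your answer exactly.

Set the curves equal: 2*s^2 + 4*s - 2 = 4, so 2*s^2 + 4*s - 6 = 0, which factors as 2*(s - 1)*(s + 3) = 0. The curves meet at s = -3, 1.
On [-3, 1], w = 4 is on top; that piece has area ∫[-3,1] (-(2*s^2 + 4*s - 6)) ds = 64/3.

64/3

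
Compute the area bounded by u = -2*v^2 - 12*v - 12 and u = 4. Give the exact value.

Both boundary curves give u as a function of v, so integrate with respect to v. Setting them equal: -2*v^2 - 12*v - 16 = 0, i.e. -2*(v + 2)*(v + 4) = 0, so they meet at v = -4, -2.
For v in [-4, -2], u = -2*v^2 - 12*v - 12 is on the right; area = ∫[-4,-2] (-2*v^2 - 12*v - 16) dv = 8/3.

8/3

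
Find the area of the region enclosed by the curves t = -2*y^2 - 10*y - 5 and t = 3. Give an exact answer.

Both boundary curves give t as a function of y, so integrate with respect to y. Setting them equal: -2*y^2 - 10*y - 8 = 0, i.e. -2*(y + 1)*(y + 4) = 0, so they meet at y = -4, -1.
For y in [-4, -1], t = -2*y^2 - 10*y - 5 is on the right; area = ∫[-4,-1] (-2*y^2 - 10*y - 8) dy = 9.

9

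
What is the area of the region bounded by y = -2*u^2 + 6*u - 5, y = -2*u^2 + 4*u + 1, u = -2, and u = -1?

9

On [-2, -1], (-2*u^2 + 6*u - 5) - (-2*u^2 + 4*u + 1) = 2*u - 6 is ≤ 0 throughout, so the area is a single integral of |2*u - 6|.
∫[-2,-1] (2*u - 6) du = -9; the area of that piece is 9.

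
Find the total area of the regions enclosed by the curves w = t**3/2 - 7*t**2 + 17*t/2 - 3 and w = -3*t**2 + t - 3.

Set the curves equal: t**3/2 - 7*t**2 + 17*t/2 - 3 = -3*t**2 + t - 3, so t**3/2 - 4*t**2 + 15*t/2 = 0, which factors as t*(t - 5)*(t - 3)/2 = 0. The curves meet at t = 0, 3, 5.
On [0, 3], w = t**3/2 - 7*t**2 + 17*t/2 - 3 is on top; that piece has area ∫[0,3] (t**3/2 - 4*t**2 + 15*t/2) dt = 63/8.
On [3, 5], w = -3*t**2 + t - 3 is on top; that piece has area ∫[3,5] (-(t**3/2 - 4*t**2 + 15*t/2)) dt = 8/3.
Total enclosed area = 63/8 + 8/3 = 253/24.

253/24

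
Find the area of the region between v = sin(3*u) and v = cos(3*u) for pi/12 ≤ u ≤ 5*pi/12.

2*sqrt(2)/3

On [pi/12, 5*pi/12], (sin(3*u)) - (cos(3*u)) = sin(3*u) - cos(3*u) is ≥ 0 throughout, so the area is a single integral of |sin(3*u) - cos(3*u)|.
∫[pi/12,5*pi/12] (sin(3*u) - cos(3*u)) du = 2*sqrt(2)/3.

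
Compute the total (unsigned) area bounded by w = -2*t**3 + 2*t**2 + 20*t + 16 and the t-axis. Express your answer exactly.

The curve meets the t-axis where -2*t**3 + 2*t**2 + 20*t + 16 = 0, i.e. -2*(t - 4)*(t + 1)*(t + 2) = 0, at t = -2, -1, 4.
On [-2, -1] the curve lies below the axis; ∫[-2,-1] (-2*t**3 + 2*t**2 + 20*t + 16) dt = -11/6, giving area 11/6.
On [-1, 4] the curve lies above the axis; ∫[-1,4] (-2*t**3 + 2*t**2 + 20*t + 16) dt = 875/6, giving area 875/6.
Total area = 11/6 + 875/6 = 443/3.

443/3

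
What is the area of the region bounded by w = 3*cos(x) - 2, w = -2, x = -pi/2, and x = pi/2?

On [-pi/2, pi/2], (3*cos(x) - 2) - (-2) = 3*cos(x) is ≥ 0 throughout, so the area is a single integral of |3*cos(x)|.
∫[-pi/2,pi/2] (3*cos(x)) dx = 6.

6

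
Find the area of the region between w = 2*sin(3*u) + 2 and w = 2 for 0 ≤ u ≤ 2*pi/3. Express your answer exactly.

The difference (2*sin(3*u) + 2) - (2) = 2*sin(3*u) changes sign at u = pi/3 inside [0, 2*pi/3], so split the integral there.
∫[0,pi/3] (2*sin(3*u)) du = 4/3.
∫[pi/3,2*pi/3] (2*sin(3*u)) du = -4/3; the area of that piece is 4/3.
Total area = 4/3 + 4/3 = 8/3.

8/3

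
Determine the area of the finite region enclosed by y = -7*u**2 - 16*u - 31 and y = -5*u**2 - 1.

Set the curves equal: -7*u**2 - 16*u - 31 = -5*u**2 - 1, so -2*u**2 - 16*u - 30 = 0, which factors as -2*(u + 3)*(u + 5) = 0. The curves meet at u = -5, -3.
On [-5, -3], y = -7*u**2 - 16*u - 31 is on top; that piece has area ∫[-5,-3] (-2*u**2 - 16*u - 30) du = 8/3.

8/3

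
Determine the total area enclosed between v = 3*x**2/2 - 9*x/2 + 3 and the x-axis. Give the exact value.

The curve meets the x-axis where 3*x**2/2 - 9*x/2 + 3 = 0, i.e. 3*(x - 2)*(x - 1)/2 = 0, at x = 1, 2.
On [1, 2] the curve lies below the axis; ∫[1,2] (3*x**2/2 - 9*x/2 + 3) dx = -1/4, giving area 1/4.

1/4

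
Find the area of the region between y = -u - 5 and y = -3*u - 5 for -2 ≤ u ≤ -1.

On [-2, -1], (-u - 5) - (-3*u - 5) = 2*u is ≤ 0 throughout, so the area is a single integral of |2*u|.
∫[-2,-1] (2*u) du = -3; the area of that piece is 3.

3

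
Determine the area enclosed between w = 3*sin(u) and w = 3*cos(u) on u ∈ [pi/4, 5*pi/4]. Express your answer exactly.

On [pi/4, 5*pi/4], (3*sin(u)) - (3*cos(u)) = 3*sin(u) - 3*cos(u) is ≥ 0 throughout, so the area is a single integral of |3*sin(u) - 3*cos(u)|.
∫[pi/4,5*pi/4] (3*sin(u) - 3*cos(u)) du = 6*sqrt(2).

6*sqrt(2)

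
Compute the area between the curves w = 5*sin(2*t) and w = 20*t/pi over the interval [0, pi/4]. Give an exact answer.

5/2 - 5*pi/8

On [0, pi/4], (5*sin(2*t)) - (20*t/pi) = -20*t/pi + 5*sin(2*t) is ≥ 0 throughout, so the area is a single integral of |-20*t/pi + 5*sin(2*t)|.
∫[0,pi/4] (-20*t/pi + 5*sin(2*t)) dt = 5/2 - 5*pi/8.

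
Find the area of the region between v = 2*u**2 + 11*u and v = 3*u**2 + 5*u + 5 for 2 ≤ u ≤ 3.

On [2, 3], (2*u**2 + 11*u) - (3*u**2 + 5*u + 5) = -u**2 + 6*u - 5 is ≥ 0 throughout, so the area is a single integral of |-u**2 + 6*u - 5|.
∫[2,3] (-u**2 + 6*u - 5) du = 11/3.

11/3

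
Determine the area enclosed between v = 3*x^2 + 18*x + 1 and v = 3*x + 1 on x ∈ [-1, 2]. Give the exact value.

The difference (3*x^2 + 18*x + 1) - (3*x + 1) = 3*x^2 + 15*x changes sign at x = 0 inside [-1, 2], so split the integral there.
∫[-1,0] (3*x^2 + 15*x) dx = -13/2; the area of that piece is 13/2.
∫[0,2] (3*x^2 + 15*x) dx = 38.
Total area = 13/2 + 38 = 89/2.

89/2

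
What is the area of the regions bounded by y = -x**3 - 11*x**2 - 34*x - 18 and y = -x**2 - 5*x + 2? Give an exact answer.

71/6

Set the curves equal: -x**3 - 11*x**2 - 34*x - 18 = -x**2 - 5*x + 2, so -x**3 - 10*x**2 - 29*x - 20 = 0, which factors as -(x + 1)*(x + 4)*(x + 5) = 0. The curves meet at x = -5, -4, -1.
On [-5, -4], y = -x**2 - 5*x + 2 is on top; that piece has area ∫[-5,-4] (-(-x**3 - 10*x**2 - 29*x - 20)) dx = 7/12.
On [-4, -1], y = -x**3 - 11*x**2 - 34*x - 18 is on top; that piece has area ∫[-4,-1] (-x**3 - 10*x**2 - 29*x - 20) dx = 45/4.
Total enclosed area = 7/12 + 45/4 = 71/6.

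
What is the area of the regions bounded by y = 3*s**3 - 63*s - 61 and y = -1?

2997/4

Set the curves equal: 3*s**3 - 63*s - 61 = -1, so 3*s**3 - 63*s - 60 = 0, which factors as 3*(s - 5)*(s + 1)*(s + 4) = 0. The curves meet at s = -4, -1, 5.
On [-4, -1], y = 3*s**3 - 63*s - 61 is on top; that piece has area ∫[-4,-1] (3*s**3 - 63*s - 60) ds = 405/4.
On [-1, 5], y = -1 is on top; that piece has area ∫[-1,5] (-(3*s**3 - 63*s - 60)) ds = 648.
Total enclosed area = 405/4 + 648 = 2997/4.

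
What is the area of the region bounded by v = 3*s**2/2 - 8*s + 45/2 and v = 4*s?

Set the curves equal: 3*s**2/2 - 8*s + 45/2 = 4*s, so 3*s**2/2 - 12*s + 45/2 = 0, which factors as 3*(s - 5)*(s - 3)/2 = 0. The curves meet at s = 3, 5.
On [3, 5], v = 4*s is on top; that piece has area ∫[3,5] (-(3*s**2/2 - 12*s + 45/2)) ds = 2.

2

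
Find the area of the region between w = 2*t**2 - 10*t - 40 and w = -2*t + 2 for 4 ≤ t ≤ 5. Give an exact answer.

On [4, 5], (2*t**2 - 10*t - 40) - (-2*t + 2) = 2*t**2 - 8*t - 42 is ≤ 0 throughout, so the area is a single integral of |2*t**2 - 8*t - 42|.
∫[4,5] (2*t**2 - 8*t - 42) dt = -112/3; the area of that piece is 112/3.

112/3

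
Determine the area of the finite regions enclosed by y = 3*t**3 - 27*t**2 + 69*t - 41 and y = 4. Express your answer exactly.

24

Set the curves equal: 3*t**3 - 27*t**2 + 69*t - 41 = 4, so 3*t**3 - 27*t**2 + 69*t - 45 = 0, which factors as 3*(t - 5)*(t - 3)*(t - 1) = 0. The curves meet at t = 1, 3, 5.
On [1, 3], y = 3*t**3 - 27*t**2 + 69*t - 41 is on top; that piece has area ∫[1,3] (3*t**3 - 27*t**2 + 69*t - 45) dt = 12.
On [3, 5], y = 4 is on top; that piece has area ∫[3,5] (-(3*t**3 - 27*t**2 + 69*t - 45)) dt = 12.
Total enclosed area = 12 + 12 = 24.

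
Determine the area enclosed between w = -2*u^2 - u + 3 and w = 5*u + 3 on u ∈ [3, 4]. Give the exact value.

On [3, 4], (-2*u^2 - u + 3) - (5*u + 3) = -2*u^2 - 6*u is ≤ 0 throughout, so the area is a single integral of |-2*u^2 - 6*u|.
∫[3,4] (-2*u^2 - 6*u) du = -137/3; the area of that piece is 137/3.

137/3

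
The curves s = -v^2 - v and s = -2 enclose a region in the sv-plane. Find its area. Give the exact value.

9/2

Both boundary curves give s as a function of v, so integrate with respect to v. Setting them equal: -v^2 - v + 2 = 0, i.e. -(v - 1)*(v + 2) = 0, so they meet at v = -2, 1.
For v in [-2, 1], s = -v^2 - v is on the right; area = ∫[-2,1] (-v^2 - v + 2) dv = 9/2.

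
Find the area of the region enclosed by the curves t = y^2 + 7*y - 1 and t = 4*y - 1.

9/2

Both boundary curves give t as a function of y, so integrate with respect to y. Setting them equal: y^2 + 3*y = 0, i.e. y*(y + 3) = 0, so they meet at y = -3, 0.
For y in [-3, 0], t = y^2 + 7*y - 1 is on the left; area = ∫[-3,0] (-(y^2 + 3*y)) dy = 9/2.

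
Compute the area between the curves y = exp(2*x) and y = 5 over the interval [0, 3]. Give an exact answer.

The difference (exp(2*x)) - (5) = exp(2*x) - 5 changes sign at x = log(5)/2 inside [0, 3], so split the integral there.
∫[0,log(5)/2] (exp(2*x) - 5) dx = 2 - 5*log(5)/2; the area of that piece is -2 + 5*log(5)/2.
∫[log(5)/2,3] (exp(2*x) - 5) dx = -35/2 + 5*log(5)/2 + exp(6)/2.
Total area = (-2 + 5*log(5)/2) + (-35/2 + 5*log(5)/2 + exp(6)/2) = -39/2 + 5*log(5) + exp(6)/2.

-39/2 + 5*log(5) + exp(6)/2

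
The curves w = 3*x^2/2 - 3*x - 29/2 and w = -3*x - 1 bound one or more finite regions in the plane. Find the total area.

Set the curves equal: 3*x^2/2 - 3*x - 29/2 = -3*x - 1, so 3*x^2/2 - 27/2 = 0, which factors as 3*(x - 3)*(x + 3)/2 = 0. The curves meet at x = -3, 3.
On [-3, 3], w = -3*x - 1 is on top; that piece has area ∫[-3,3] (-(3*x^2/2 - 27/2)) dx = 54.

54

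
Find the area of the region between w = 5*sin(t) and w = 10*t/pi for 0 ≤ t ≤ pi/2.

On [0, pi/2], (5*sin(t)) - (10*t/pi) = -10*t/pi + 5*sin(t) is ≥ 0 throughout, so the area is a single integral of |-10*t/pi + 5*sin(t)|.
∫[0,pi/2] (-10*t/pi + 5*sin(t)) dt = 5 - 5*pi/4.

5 - 5*pi/4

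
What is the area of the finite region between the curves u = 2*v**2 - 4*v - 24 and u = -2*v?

Both boundary curves give u as a function of v, so integrate with respect to v. Setting them equal: 2*v**2 - 2*v - 24 = 0, i.e. 2*(v - 4)*(v + 3) = 0, so they meet at v = -3, 4.
For v in [-3, 4], u = 2*v**2 - 4*v - 24 is on the left; area = ∫[-3,4] (-(2*v**2 - 2*v - 24)) dv = 343/3.

343/3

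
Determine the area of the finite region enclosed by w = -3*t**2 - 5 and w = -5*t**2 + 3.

Set the curves equal: -3*t**2 - 5 = -5*t**2 + 3, so 2*t**2 - 8 = 0, which factors as 2*(t - 2)*(t + 2) = 0. The curves meet at t = -2, 2.
On [-2, 2], w = -5*t**2 + 3 is on top; that piece has area ∫[-2,2] (-(2*t**2 - 8)) dt = 64/3.

64/3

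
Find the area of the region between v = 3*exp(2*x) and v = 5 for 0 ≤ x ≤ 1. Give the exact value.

-17/2 - 11*log(3)/2 + log(15)/2 + 9*log(5)/2 + 3*exp(2)/2

The difference (3*exp(2*x)) - (5) = 3*exp(2*x) - 5 changes sign at x = -log(3)/2 + log(5)/2 inside [0, 1], so split the integral there.
∫[0,-log(3)/2 + log(5)/2] (3*exp(2*x) - 5) dx = log(9*sqrt(15)/125) + 1; the area of that piece is -1 + log(25*sqrt(15)/27).
∫[-log(3)/2 + log(5)/2,1] (3*exp(2*x) - 5) dx = -15/2 - 5*log(3)/2 + 5*log(5)/2 + 3*exp(2)/2.
Total area = (-1 + log(25*sqrt(15)/27)) + (-15/2 - 5*log(3)/2 + 5*log(5)/2 + 3*exp(2)/2) = -17/2 - 11*log(3)/2 + log(15)/2 + 9*log(5)/2 + 3*exp(2)/2.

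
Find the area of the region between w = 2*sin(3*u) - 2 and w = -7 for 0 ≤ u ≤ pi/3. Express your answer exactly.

4/3 + 5*pi/3

On [0, pi/3], (2*sin(3*u) - 2) - (-7) = 2*sin(3*u) + 5 is ≥ 0 throughout, so the area is a single integral of |2*sin(3*u) + 5|.
∫[0,pi/3] (2*sin(3*u) + 5) du = 4/3 + 5*pi/3.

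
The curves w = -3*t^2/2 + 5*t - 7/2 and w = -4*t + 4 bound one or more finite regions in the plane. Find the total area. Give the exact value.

Set the curves equal: -3*t^2/2 + 5*t - 7/2 = -4*t + 4, so -3*t^2/2 + 9*t - 15/2 = 0, which factors as -3*(t - 5)*(t - 1)/2 = 0. The curves meet at t = 1, 5.
On [1, 5], w = -3*t^2/2 + 5*t - 7/2 is on top; that piece has area ∫[1,5] (-3*t^2/2 + 9*t - 15/2) dt = 16.

16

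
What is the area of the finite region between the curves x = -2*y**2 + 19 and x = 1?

Both boundary curves give x as a function of y, so integrate with respect to y. Setting them equal: -2*y**2 + 18 = 0, i.e. -2*(y - 3)*(y + 3) = 0, so they meet at y = -3, 3.
For y in [-3, 3], x = -2*y**2 + 19 is on the right; area = ∫[-3,3] (-2*y**2 + 18) dy = 72.

72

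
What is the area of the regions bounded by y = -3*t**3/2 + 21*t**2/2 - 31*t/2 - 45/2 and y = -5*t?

Set the curves equal: -3*t**3/2 + 21*t**2/2 - 31*t/2 - 45/2 = -5*t, so -3*t**3/2 + 21*t**2/2 - 21*t/2 - 45/2 = 0, which factors as -3*(t - 5)*(t - 3)*(t + 1)/2 = 0. The curves meet at t = -1, 3, 5.
On [-1, 3], y = -5*t is on top; that piece has area ∫[-1,3] (-(-3*t**3/2 + 21*t**2/2 - 21*t/2 - 45/2)) dt = 64.
On [3, 5], y = -3*t**3/2 + 21*t**2/2 - 31*t/2 - 45/2 is on top; that piece has area ∫[3,5] (-3*t**3/2 + 21*t**2/2 - 21*t/2 - 45/2) dt = 10.
Total enclosed area = 64 + 10 = 74.

74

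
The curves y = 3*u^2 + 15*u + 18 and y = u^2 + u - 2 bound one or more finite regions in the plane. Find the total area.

Set the curves equal: 3*u^2 + 15*u + 18 = u^2 + u - 2, so 2*u^2 + 14*u + 20 = 0, which factors as 2*(u + 2)*(u + 5) = 0. The curves meet at u = -5, -2.
On [-5, -2], y = u^2 + u - 2 is on top; that piece has area ∫[-5,-2] (-(2*u^2 + 14*u + 20)) du = 9.

9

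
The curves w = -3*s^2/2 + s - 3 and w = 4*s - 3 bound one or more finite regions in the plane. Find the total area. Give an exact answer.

2

Set the curves equal: -3*s^2/2 + s - 3 = 4*s - 3, so -3*s^2/2 - 3*s = 0, which factors as -3*s*(s + 2)/2 = 0. The curves meet at s = -2, 0.
On [-2, 0], w = -3*s^2/2 + s - 3 is on top; that piece has area ∫[-2,0] (-3*s^2/2 - 3*s) ds = 2.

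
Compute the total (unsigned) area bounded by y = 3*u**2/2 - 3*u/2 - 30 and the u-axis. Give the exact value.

The curve meets the u-axis where 3*u**2/2 - 3*u/2 - 30 = 0, i.e. 3*(u - 5)*(u + 4)/2 = 0, at u = -4, 5.
On [-4, 5] the curve lies below the axis; ∫[-4,5] (3*u**2/2 - 3*u/2 - 30) du = -729/4, giving area 729/4.

729/4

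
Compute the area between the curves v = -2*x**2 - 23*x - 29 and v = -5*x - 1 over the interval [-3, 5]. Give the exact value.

The difference (-2*x**2 - 23*x - 29) - (-5*x - 1) = -2*x**2 - 18*x - 28 changes sign at x = -2 inside [-3, 5], so split the integral there.
∫[-3,-2] (-2*x**2 - 18*x - 28) dx = 13/3.
∫[-2,5] (-2*x**2 - 18*x - 28) dx = -1421/3; the area of that piece is 1421/3.
Total area = 13/3 + 1421/3 = 478.

478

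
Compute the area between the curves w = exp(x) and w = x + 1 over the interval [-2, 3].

-15/2 - exp(-2) + exp(3)

On [-2, 3], (exp(x)) - (x + 1) = -x + exp(x) - 1 is ≥ 0 throughout, so the area is a single integral of |-x + exp(x) - 1|.
∫[-2,3] (-x + exp(x) - 1) dx = -15/2 - exp(-2) + exp(3).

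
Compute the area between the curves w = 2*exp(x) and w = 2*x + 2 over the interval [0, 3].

On [0, 3], (2*exp(x)) - (2*x + 2) = -2*x + 2*exp(x) - 2 is ≥ 0 throughout, so the area is a single integral of |-2*x + 2*exp(x) - 2|.
∫[0,3] (-2*x + 2*exp(x) - 2) dx = -17 + 2*exp(3).

-17 + 2*exp(3)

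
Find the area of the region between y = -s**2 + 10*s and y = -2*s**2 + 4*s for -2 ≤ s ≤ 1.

The difference (-s**2 + 10*s) - (-2*s**2 + 4*s) = s**2 + 6*s changes sign at s = 0 inside [-2, 1], so split the integral there.
∫[-2,0] (s**2 + 6*s) ds = -28/3; the area of that piece is 28/3.
∫[0,1] (s**2 + 6*s) ds = 10/3.
Total area = 28/3 + 10/3 = 38/3.

38/3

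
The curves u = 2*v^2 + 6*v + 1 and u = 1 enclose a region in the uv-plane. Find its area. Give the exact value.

9

Both boundary curves give u as a function of v, so integrate with respect to v. Setting them equal: 2*v^2 + 6*v = 0, i.e. 2*v*(v + 3) = 0, so they meet at v = -3, 0.
For v in [-3, 0], u = 2*v^2 + 6*v + 1 is on the left; area = ∫[-3,0] (-(2*v^2 + 6*v)) dv = 9.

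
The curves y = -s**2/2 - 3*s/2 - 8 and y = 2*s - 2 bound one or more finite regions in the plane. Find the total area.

Set the curves equal: -s**2/2 - 3*s/2 - 8 = 2*s - 2, so -s**2/2 - 7*s/2 - 6 = 0, which factors as -(s + 3)*(s + 4)/2 = 0. The curves meet at s = -4, -3.
On [-4, -3], y = -s**2/2 - 3*s/2 - 8 is on top; that piece has area ∫[-4,-3] (-s**2/2 - 7*s/2 - 6) ds = 1/12.

1/12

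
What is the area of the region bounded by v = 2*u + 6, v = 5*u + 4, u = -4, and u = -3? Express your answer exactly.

25/2

On [-4, -3], (2*u + 6) - (5*u + 4) = -3*u + 2 is ≥ 0 throughout, so the area is a single integral of |-3*u + 2|.
∫[-4,-3] (-3*u + 2) du = 25/2.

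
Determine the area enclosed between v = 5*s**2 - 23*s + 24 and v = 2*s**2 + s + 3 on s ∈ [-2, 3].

The difference (5*s**2 - 23*s + 24) - (2*s**2 + s + 3) = 3*s**2 - 24*s + 21 changes sign at s = 1 inside [-2, 3], so split the integral there.
∫[-2,1] (3*s**2 - 24*s + 21) ds = 108.
∫[1,3] (3*s**2 - 24*s + 21) ds = -28; the area of that piece is 28.
Total area = 108 + 28 = 136.

136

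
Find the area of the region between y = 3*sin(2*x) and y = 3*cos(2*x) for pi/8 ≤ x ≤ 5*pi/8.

On [pi/8, 5*pi/8], (3*sin(2*x)) - (3*cos(2*x)) = 3*sin(2*x) - 3*cos(2*x) is ≥ 0 throughout, so the area is a single integral of |3*sin(2*x) - 3*cos(2*x)|.
∫[pi/8,5*pi/8] (3*sin(2*x) - 3*cos(2*x)) dx = 3*sqrt(2).

3*sqrt(2)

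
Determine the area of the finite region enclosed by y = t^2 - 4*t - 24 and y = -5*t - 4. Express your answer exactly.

Set the curves equal: t^2 - 4*t - 24 = -5*t - 4, so t^2 + t - 20 = 0, which factors as (t - 4)*(t + 5) = 0. The curves meet at t = -5, 4.
On [-5, 4], y = -5*t - 4 is on top; that piece has area ∫[-5,4] (-(t^2 + t - 20)) dt = 243/2.

243/2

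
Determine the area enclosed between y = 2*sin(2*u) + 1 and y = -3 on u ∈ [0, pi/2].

2 + 2*pi

On [0, pi/2], (2*sin(2*u) + 1) - (-3) = 2*sin(2*u) + 4 is ≥ 0 throughout, so the area is a single integral of |2*sin(2*u) + 4|.
∫[0,pi/2] (2*sin(2*u) + 4) du = 2 + 2*pi.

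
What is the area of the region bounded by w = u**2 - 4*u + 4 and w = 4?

32/3

Set the curves equal: u**2 - 4*u + 4 = 4, so u**2 - 4*u = 0, which factors as u*(u - 4) = 0. The curves meet at u = 0, 4.
On [0, 4], w = 4 is on top; that piece has area ∫[0,4] (-(u**2 - 4*u)) du = 32/3.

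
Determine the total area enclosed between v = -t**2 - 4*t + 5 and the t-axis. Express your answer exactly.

The curve meets the t-axis where -t**2 - 4*t + 5 = 0, i.e. -(t - 1)*(t + 5) = 0, at t = -5, 1.
On [-5, 1] the curve lies above the axis; ∫[-5,1] (-t**2 - 4*t + 5) dt = 36, giving area 36.

36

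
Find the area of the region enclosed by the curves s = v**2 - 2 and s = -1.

Both boundary curves give s as a function of v, so integrate with respect to v. Setting them equal: v**2 - 1 = 0, i.e. (v - 1)*(v + 1) = 0, so they meet at v = -1, 1.
For v in [-1, 1], s = v**2 - 2 is on the left; area = ∫[-1,1] (-(v**2 - 1)) dv = 4/3.

4/3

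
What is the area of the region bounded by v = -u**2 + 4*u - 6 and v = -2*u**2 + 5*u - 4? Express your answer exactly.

9/2

Set the curves equal: -u**2 + 4*u - 6 = -2*u**2 + 5*u - 4, so u**2 - u - 2 = 0, which factors as (u - 2)*(u + 1) = 0. The curves meet at u = -1, 2.
On [-1, 2], v = -2*u**2 + 5*u - 4 is on top; that piece has area ∫[-1,2] (-(u**2 - u - 2)) du = 9/2.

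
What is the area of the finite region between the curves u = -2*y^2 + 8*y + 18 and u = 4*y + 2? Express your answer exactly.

Both boundary curves give u as a function of y, so integrate with respect to y. Setting them equal: -2*y^2 + 4*y + 16 = 0, i.e. -2*(y - 4)*(y + 2) = 0, so they meet at y = -2, 4.
For y in [-2, 4], u = -2*y^2 + 8*y + 18 is on the right; area = ∫[-2,4] (-2*y^2 + 4*y + 16) dy = 72.

72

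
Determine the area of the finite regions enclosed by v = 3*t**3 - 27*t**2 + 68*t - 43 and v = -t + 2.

24

Set the curves equal: 3*t**3 - 27*t**2 + 68*t - 43 = -t + 2, so 3*t**3 - 27*t**2 + 69*t - 45 = 0, which factors as 3*(t - 5)*(t - 3)*(t - 1) = 0. The curves meet at t = 1, 3, 5.
On [1, 3], v = 3*t**3 - 27*t**2 + 68*t - 43 is on top; that piece has area ∫[1,3] (3*t**3 - 27*t**2 + 69*t - 45) dt = 12.
On [3, 5], v = -t + 2 is on top; that piece has area ∫[3,5] (-(3*t**3 - 27*t**2 + 69*t - 45)) dt = 12.
Total enclosed area = 12 + 12 = 24.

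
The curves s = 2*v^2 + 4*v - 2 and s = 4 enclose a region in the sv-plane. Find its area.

Both boundary curves give s as a function of v, so integrate with respect to v. Setting them equal: 2*v^2 + 4*v - 6 = 0, i.e. 2*(v - 1)*(v + 3) = 0, so they meet at v = -3, 1.
For v in [-3, 1], s = 2*v^2 + 4*v - 2 is on the left; area = ∫[-3,1] (-(2*v^2 + 4*v - 6)) dv = 64/3.

64/3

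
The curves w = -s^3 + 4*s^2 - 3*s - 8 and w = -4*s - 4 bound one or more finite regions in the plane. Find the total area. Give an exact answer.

253/12

Set the curves equal: -s^3 + 4*s^2 - 3*s - 8 = -4*s - 4, so -s^3 + 4*s^2 + s - 4 = 0, which factors as -(s - 4)*(s - 1)*(s + 1) = 0. The curves meet at s = -1, 1, 4.
On [-1, 1], w = -4*s - 4 is on top; that piece has area ∫[-1,1] (-(-s^3 + 4*s^2 + s - 4)) ds = 16/3.
On [1, 4], w = -s^3 + 4*s^2 - 3*s - 8 is on top; that piece has area ∫[1,4] (-s^3 + 4*s^2 + s - 4) ds = 63/4.
Total enclosed area = 16/3 + 63/4 = 253/12.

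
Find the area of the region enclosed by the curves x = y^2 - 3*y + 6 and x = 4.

Both boundary curves give x as a function of y, so integrate with respect to y. Setting them equal: y^2 - 3*y + 2 = 0, i.e. (y - 2)*(y - 1) = 0, so they meet at y = 1, 2.
For y in [1, 2], x = y^2 - 3*y + 6 is on the left; area = ∫[1,2] (-(y^2 - 3*y + 2)) dy = 1/6.

1/6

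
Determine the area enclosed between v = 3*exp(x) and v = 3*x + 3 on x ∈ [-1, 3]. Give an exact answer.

-24 - 3*exp(-1) + 3*exp(3)

On [-1, 3], (3*exp(x)) - (3*x + 3) = -3*x + 3*exp(x) - 3 is ≥ 0 throughout, so the area is a single integral of |-3*x + 3*exp(x) - 3|.
∫[-1,3] (-3*x + 3*exp(x) - 3) dx = -24 - 3*exp(-1) + 3*exp(3).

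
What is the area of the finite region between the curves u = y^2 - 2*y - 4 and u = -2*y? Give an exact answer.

32/3

Both boundary curves give u as a function of y, so integrate with respect to y. Setting them equal: y^2 - 4 = 0, i.e. (y - 2)*(y + 2) = 0, so they meet at y = -2, 2.
For y in [-2, 2], u = y^2 - 2*y - 4 is on the left; area = ∫[-2,2] (-(y^2 - 4)) dy = 32/3.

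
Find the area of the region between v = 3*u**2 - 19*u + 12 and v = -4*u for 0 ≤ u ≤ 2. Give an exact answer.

9

The difference (3*u**2 - 19*u + 12) - (-4*u) = 3*u**2 - 15*u + 12 changes sign at u = 1 inside [0, 2], so split the integral there.
∫[0,1] (3*u**2 - 15*u + 12) du = 11/2.
∫[1,2] (3*u**2 - 15*u + 12) du = -7/2; the area of that piece is 7/2.
Total area = 11/2 + 7/2 = 9.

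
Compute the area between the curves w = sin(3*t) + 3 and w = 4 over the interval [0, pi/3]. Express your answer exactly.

On [0, pi/3], (sin(3*t) + 3) - (4) = sin(3*t) - 1 is ≤ 0 throughout, so the area is a single integral of |sin(3*t) - 1|.
∫[0,pi/3] (sin(3*t) - 1) dt = 2/3 - pi/3; the area of that piece is -2/3 + pi/3.

-2/3 + pi/3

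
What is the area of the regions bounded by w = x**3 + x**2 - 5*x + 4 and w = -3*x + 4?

37/12

Set the curves equal: x**3 + x**2 - 5*x + 4 = -3*x + 4, so x**3 + x**2 - 2*x = 0, which factors as x*(x - 1)*(x + 2) = 0. The curves meet at x = -2, 0, 1.
On [-2, 0], w = x**3 + x**2 - 5*x + 4 is on top; that piece has area ∫[-2,0] (x**3 + x**2 - 2*x) dx = 8/3.
On [0, 1], w = -3*x + 4 is on top; that piece has area ∫[0,1] (-(x**3 + x**2 - 2*x)) dx = 5/12.
Total enclosed area = 8/3 + 5/12 = 37/12.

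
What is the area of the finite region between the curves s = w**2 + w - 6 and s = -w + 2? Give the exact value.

36

Both boundary curves give s as a function of w, so integrate with respect to w. Setting them equal: w**2 + 2*w - 8 = 0, i.e. (w - 2)*(w + 4) = 0, so they meet at w = -4, 2.
For w in [-4, 2], s = w**2 + w - 6 is on the left; area = ∫[-4,2] (-(w**2 + 2*w - 8)) dw = 36.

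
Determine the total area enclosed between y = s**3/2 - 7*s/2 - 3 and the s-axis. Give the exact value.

131/8

The curve meets the s-axis where s**3/2 - 7*s/2 - 3 = 0, i.e. (s - 3)*(s + 1)*(s + 2)/2 = 0, at s = -2, -1, 3.
On [-2, -1] the curve lies above the axis; ∫[-2,-1] (s**3/2 - 7*s/2 - 3) ds = 3/8, giving area 3/8.
On [-1, 3] the curve lies below the axis; ∫[-1,3] (s**3/2 - 7*s/2 - 3) ds = -16, giving area 16.
Total area = 3/8 + 16 = 131/8.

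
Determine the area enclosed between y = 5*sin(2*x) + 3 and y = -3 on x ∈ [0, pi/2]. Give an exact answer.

5 + 3*pi

On [0, pi/2], (5*sin(2*x) + 3) - (-3) = 5*sin(2*x) + 6 is ≥ 0 throughout, so the area is a single integral of |5*sin(2*x) + 6|.
∫[0,pi/2] (5*sin(2*x) + 6) dx = 5 + 3*pi.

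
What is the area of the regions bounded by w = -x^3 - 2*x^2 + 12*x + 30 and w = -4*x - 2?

Set the curves equal: -x^3 - 2*x^2 + 12*x + 30 = -4*x - 2, so -x^3 - 2*x^2 + 16*x + 32 = 0, which factors as -(x - 4)*(x + 2)*(x + 4) = 0. The curves meet at x = -4, -2, 4.
On [-4, -2], w = -4*x - 2 is on top; that piece has area ∫[-4,-2] (-(-x^3 - 2*x^2 + 16*x + 32)) dx = 28/3.
On [-2, 4], w = -x^3 - 2*x^2 + 12*x + 30 is on top; that piece has area ∫[-2,4] (-x^3 - 2*x^2 + 16*x + 32) dx = 180.
Total enclosed area = 28/3 + 180 = 568/3.

568/3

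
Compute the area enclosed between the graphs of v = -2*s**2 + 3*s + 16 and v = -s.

Set the curves equal: -2*s**2 + 3*s + 16 = -s, so -2*s**2 + 4*s + 16 = 0, which factors as -2*(s - 4)*(s + 2) = 0. The curves meet at s = -2, 4.
On [-2, 4], v = -2*s**2 + 3*s + 16 is on top; that piece has area ∫[-2,4] (-2*s**2 + 4*s + 16) ds = 72.

72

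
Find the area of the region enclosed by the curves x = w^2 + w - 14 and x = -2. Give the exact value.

Both boundary curves give x as a function of w, so integrate with respect to w. Setting them equal: w^2 + w - 12 = 0, i.e. (w - 3)*(w + 4) = 0, so they meet at w = -4, 3.
For w in [-4, 3], x = w^2 + w - 14 is on the left; area = ∫[-4,3] (-(w^2 + w - 12)) dw = 343/6.

343/6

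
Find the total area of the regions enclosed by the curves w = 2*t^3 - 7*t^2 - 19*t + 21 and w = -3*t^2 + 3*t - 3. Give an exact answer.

Set the curves equal: 2*t^3 - 7*t^2 - 19*t + 21 = -3*t^2 + 3*t - 3, so 2*t^3 - 4*t^2 - 22*t + 24 = 0, which factors as 2*(t - 4)*(t - 1)*(t + 3) = 0. The curves meet at t = -3, 1, 4.
On [-3, 1], w = 2*t^3 - 7*t^2 - 19*t + 21 is on top; that piece has area ∫[-3,1] (2*t^3 - 4*t^2 - 22*t + 24) dt = 320/3.
On [1, 4], w = -3*t^2 + 3*t - 3 is on top; that piece has area ∫[1,4] (-(2*t^3 - 4*t^2 - 22*t + 24)) dt = 99/2.
Total enclosed area = 320/3 + 99/2 = 937/6.

937/6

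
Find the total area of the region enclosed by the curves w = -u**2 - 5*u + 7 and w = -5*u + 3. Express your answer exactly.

32/3

Set the curves equal: -u**2 - 5*u + 7 = -5*u + 3, so -u**2 + 4 = 0, which factors as -(u - 2)*(u + 2) = 0. The curves meet at u = -2, 2.
On [-2, 2], w = -u**2 - 5*u + 7 is on top; that piece has area ∫[-2,2] (-u**2 + 4) du = 32/3.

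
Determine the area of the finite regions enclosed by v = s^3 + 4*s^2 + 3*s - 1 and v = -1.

Set the curves equal: s^3 + 4*s^2 + 3*s - 1 = -1, so s^3 + 4*s^2 + 3*s = 0, which factors as s*(s + 1)*(s + 3) = 0. The curves meet at s = -3, -1, 0.
On [-3, -1], v = s^3 + 4*s^2 + 3*s - 1 is on top; that piece has area ∫[-3,-1] (s^3 + 4*s^2 + 3*s) ds = 8/3.
On [-1, 0], v = -1 is on top; that piece has area ∫[-1,0] (-(s^3 + 4*s^2 + 3*s)) ds = 5/12.
Total enclosed area = 8/3 + 5/12 = 37/12.

37/12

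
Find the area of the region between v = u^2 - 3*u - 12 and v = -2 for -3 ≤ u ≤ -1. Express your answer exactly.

7

The difference (u^2 - 3*u - 12) - (-2) = u^2 - 3*u - 10 changes sign at u = -2 inside [-3, -1], so split the integral there.
∫[-3,-2] (u^2 - 3*u - 10) du = 23/6.
∫[-2,-1] (u^2 - 3*u - 10) du = -19/6; the area of that piece is 19/6.
Total area = 23/6 + 19/6 = 7.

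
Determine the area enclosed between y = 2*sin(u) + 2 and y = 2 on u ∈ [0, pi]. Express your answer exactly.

On [0, pi], (2*sin(u) + 2) - (2) = 2*sin(u) is ≥ 0 throughout, so the area is a single integral of |2*sin(u)|.
∫[0,pi] (2*sin(u)) du = 4.

4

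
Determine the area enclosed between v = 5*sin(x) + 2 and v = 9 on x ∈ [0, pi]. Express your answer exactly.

-10 + 7*pi

On [0, pi], (5*sin(x) + 2) - (9) = 5*sin(x) - 7 is ≤ 0 throughout, so the area is a single integral of |5*sin(x) - 7|.
∫[0,pi] (5*sin(x) - 7) dx = 10 - 7*pi; the area of that piece is -10 + 7*pi.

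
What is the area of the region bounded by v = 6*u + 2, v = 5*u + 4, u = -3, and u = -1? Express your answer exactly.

8

On [-3, -1], (6*u + 2) - (5*u + 4) = u - 2 is ≤ 0 throughout, so the area is a single integral of |u - 2|.
∫[-3,-1] (u - 2) du = -8; the area of that piece is 8.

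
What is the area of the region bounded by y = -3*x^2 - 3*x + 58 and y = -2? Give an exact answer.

729/2

Set the curves equal: -3*x^2 - 3*x + 58 = -2, so -3*x^2 - 3*x + 60 = 0, which factors as -3*(x - 4)*(x + 5) = 0. The curves meet at x = -5, 4.
On [-5, 4], y = -3*x^2 - 3*x + 58 is on top; that piece has area ∫[-5,4] (-3*x^2 - 3*x + 60) dx = 729/2.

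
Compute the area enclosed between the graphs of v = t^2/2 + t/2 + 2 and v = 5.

125/12

Set the curves equal: t^2/2 + t/2 + 2 = 5, so t^2/2 + t/2 - 3 = 0, which factors as (t - 2)*(t + 3)/2 = 0. The curves meet at t = -3, 2.
On [-3, 2], v = 5 is on top; that piece has area ∫[-3,2] (-(t^2/2 + t/2 - 3)) dt = 125/12.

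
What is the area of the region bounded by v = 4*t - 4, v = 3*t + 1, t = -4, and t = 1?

On [-4, 1], (4*t - 4) - (3*t + 1) = t - 5 is ≤ 0 throughout, so the area is a single integral of |t - 5|.
∫[-4,1] (t - 5) dt = -65/2; the area of that piece is 65/2.

65/2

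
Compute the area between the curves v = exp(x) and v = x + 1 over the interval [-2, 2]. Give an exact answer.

-4 - exp(-2) + exp(2)

On [-2, 2], (exp(x)) - (x + 1) = -x + exp(x) - 1 is ≥ 0 throughout, so the area is a single integral of |-x + exp(x) - 1|.
∫[-2,2] (-x + exp(x) - 1) dx = -4 - exp(-2) + exp(2).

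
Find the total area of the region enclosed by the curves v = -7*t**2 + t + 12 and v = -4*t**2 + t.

Set the curves equal: -7*t**2 + t + 12 = -4*t**2 + t, so -3*t**2 + 12 = 0, which factors as -3*(t - 2)*(t + 2) = 0. The curves meet at t = -2, 2.
On [-2, 2], v = -7*t**2 + t + 12 is on top; that piece has area ∫[-2,2] (-3*t**2 + 12) dt = 32.

32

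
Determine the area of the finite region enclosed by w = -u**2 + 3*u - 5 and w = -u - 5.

32/3

Set the curves equal: -u**2 + 3*u - 5 = -u - 5, so -u**2 + 4*u = 0, which factors as -u*(u - 4) = 0. The curves meet at u = 0, 4.
On [0, 4], w = -u**2 + 3*u - 5 is on top; that piece has area ∫[0,4] (-u**2 + 4*u) du = 32/3.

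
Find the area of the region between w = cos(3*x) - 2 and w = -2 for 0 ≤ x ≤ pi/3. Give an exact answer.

2/3

The difference (cos(3*x) - 2) - (-2) = cos(3*x) changes sign at x = pi/6 inside [0, pi/3], so split the integral there.
∫[0,pi/6] (cos(3*x)) dx = 1/3.
∫[pi/6,pi/3] (cos(3*x)) dx = -1/3; the area of that piece is 1/3.
Total area = 1/3 + 1/3 = 2/3.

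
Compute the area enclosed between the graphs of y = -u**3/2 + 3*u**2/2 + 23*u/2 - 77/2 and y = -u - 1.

262

Set the curves equal: -u**3/2 + 3*u**2/2 + 23*u/2 - 77/2 = -u - 1, so -u**3/2 + 3*u**2/2 + 25*u/2 - 75/2 = 0, which factors as -(u - 5)*(u - 3)*(u + 5)/2 = 0. The curves meet at u = -5, 3, 5.
On [-5, 3], y = -u - 1 is on top; that piece has area ∫[-5,3] (-(-u**3/2 + 3*u**2/2 + 25*u/2 - 75/2)) du = 256.
On [3, 5], y = -u**3/2 + 3*u**2/2 + 23*u/2 - 77/2 is on top; that piece has area ∫[3,5] (-u**3/2 + 3*u**2/2 + 25*u/2 - 75/2) du = 6.
Total enclosed area = 256 + 6 = 262.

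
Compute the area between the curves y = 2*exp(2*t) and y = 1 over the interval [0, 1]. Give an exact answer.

On [0, 1], (2*exp(2*t)) - (1) = 2*exp(2*t) - 1 is ≥ 0 throughout, so the area is a single integral of |2*exp(2*t) - 1|.
∫[0,1] (2*exp(2*t) - 1) dt = -2 + exp(2).

-2 + exp(2)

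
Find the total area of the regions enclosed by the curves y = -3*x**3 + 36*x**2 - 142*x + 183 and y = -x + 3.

3/2

Set the curves equal: -3*x**3 + 36*x**2 - 142*x + 183 = -x + 3, so -3*x**3 + 36*x**2 - 141*x + 180 = 0, which factors as -3*(x - 5)*(x - 4)*(x - 3) = 0. The curves meet at x = 3, 4, 5.
On [3, 4], y = -x + 3 is on top; that piece has area ∫[3,4] (-(-3*x**3 + 36*x**2 - 141*x + 180)) dx = 3/4.
On [4, 5], y = -3*x**3 + 36*x**2 - 142*x + 183 is on top; that piece has area ∫[4,5] (-3*x**3 + 36*x**2 - 141*x + 180) dx = 3/4.
Total enclosed area = 3/4 + 3/4 = 3/2.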